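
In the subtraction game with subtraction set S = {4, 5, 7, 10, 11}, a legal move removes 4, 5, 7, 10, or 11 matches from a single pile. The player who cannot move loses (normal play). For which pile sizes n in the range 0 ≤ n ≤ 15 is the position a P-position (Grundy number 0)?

n :  0  1  2  3  4  5  6  7  8  9 10 11 12 13 14 15
G :  0  0  0  0  1  1  1  1  2  2  2  2  3  3  3  0
P-positions are exactly the n with G(n) = 0.

0, 1, 2, 3, 15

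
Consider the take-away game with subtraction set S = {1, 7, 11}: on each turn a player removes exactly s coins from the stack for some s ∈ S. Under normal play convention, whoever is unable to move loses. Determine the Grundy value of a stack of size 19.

G(0) = 0
G(1) = mex{0} = 1
G(2) = mex{1} = 0
G(3) = mex{0} = 1
G(4) = mex{1} = 0
G(5) = mex{0} = 1
G(6) = mex{1} = 0
G(7) = mex{0,0} = 1
G(8) = mex{1,1} = 0
G(9) = mex{0,0} = 1
G(10) = mex{1,1} = 0
G(11) = mex{0,0,0} = 1
G(12) = mex{1,1,1} = 0
G(13) = mex{0,0,0} = 1
G(14) = mex{1,1,1} = 0
G(15) = mex{0,0,0} = 1
G(16) = mex{1,1,1} = 0
G(17) = mex{0,0,0} = 1
G(18) = mex{1,1,1} = 0
G(19) = mex{0,0,0} = 1

1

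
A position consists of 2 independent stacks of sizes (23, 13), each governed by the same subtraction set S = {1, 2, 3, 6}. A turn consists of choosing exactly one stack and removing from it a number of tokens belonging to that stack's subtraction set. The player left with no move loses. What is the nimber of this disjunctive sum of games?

2

All stacks use S = {1, 2, 3, 6}:
n :  0  1  2  3  4  5  6  7  8  9 10 11 12 13 14 15 16 17 18 19 20 21 22 23
G :  0  1  2  3  0  1  2  3  0  1  2  3  0  1  2  3  0  1  2  3  0  1  2  3
Stack A: G(23) = 3.
Stack B: G(13) = 1.
Combined Grundy value = 3 ⊕ 1 = 2.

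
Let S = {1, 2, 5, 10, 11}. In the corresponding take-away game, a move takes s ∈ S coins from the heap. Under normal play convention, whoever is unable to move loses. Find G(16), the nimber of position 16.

1

n :  0  1  2  3  4  5  6  7  8  9 10 11 12 13 14 15 16
G :  0  1  2  0  1  2  0  1  2  0  1  2  0  1  2  0  1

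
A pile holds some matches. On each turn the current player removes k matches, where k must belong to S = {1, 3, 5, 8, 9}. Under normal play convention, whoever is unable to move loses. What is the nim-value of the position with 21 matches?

1

n :  0  1  2  3  4  5  6  7  8  9 10 11 12 13 14 15 16 17 18 19 20 21
G :  0  1  0  1  0  1  0  1  2  3  2  3  2  3  2  3  0  1  0  1  0  1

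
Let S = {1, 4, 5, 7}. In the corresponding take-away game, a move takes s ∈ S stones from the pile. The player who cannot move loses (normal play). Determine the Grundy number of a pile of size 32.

n :  0  1  2  3  4  5  6  7  8  9 10 11 12 13 14 15 16 17 18 19 20 21 22 23 24 25 26 27 28 29 30 31 32
G :  0  1  0  1  2  3  2  3  0  1  0  1  2  3  2  3  0  1  0  1  2  3  2  3  0  1  0  1  2  3  2  3  0

0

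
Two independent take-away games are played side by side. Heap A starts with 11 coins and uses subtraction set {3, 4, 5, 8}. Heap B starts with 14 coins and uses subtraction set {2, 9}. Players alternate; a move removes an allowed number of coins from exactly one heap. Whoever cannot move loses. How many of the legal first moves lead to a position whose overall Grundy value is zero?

3

Heap A, S = {3, 4, 5, 8}:
G(0) = 0
G(1) = mex{} = 0
G(2) = mex{} = 0
G(3) = mex{0} = 1
G(4) = mex{0,0} = 1
G(5) = mex{0,0,0} = 1
G(6) = mex{1,0,0} = 2
G(7) = mex{1,1,0} = 2
G(8) = mex{1,1,1,0} = 2
G(9) = mex{2,1,1,0} = 3
G(10) = mex{2,2,1,0} = 3
G(11) = mex{2,2,2,1} = 0
G_A(11) = 0.
Heap B, S = {2, 9}:
n :  0  1  2  3  4  5  6  7  8  9 10 11 12 13 14
G :  0  0  1  1  0  0  1  1  0  2  1  0  0  1  1
G_B(14) = 1.
Combined Grundy value = 0 ⊕ 1 = 1.
A winning move leaves total XOR = 0, i.e. changes one component's Grundy value g to g ⊕ X where X is the current total.
Heap A: need g' = 0⊕1 = 1. Options: 11−3→G=2, 11−4→G=2, 11−5→G=2, 11−8→G=1. Hits: 1.
Heap B: need g' = 1⊕1 = 0. Options: 14−2→G=0, 14−9→G=0. Hits: 2.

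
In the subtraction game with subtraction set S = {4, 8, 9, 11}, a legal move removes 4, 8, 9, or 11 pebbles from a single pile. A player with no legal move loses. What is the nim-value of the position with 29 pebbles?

n :  0  1  2  3  4  5  6  7  8  9 10 11 12 13 14 15 16 17 18 19 20 21 22 23 24 25 26 27 28 29
G :  0  0  0  0  1  1  1  1  2  2  2  2  3  3  3  0  0  0  0  1  1  1  1  2  2  2  2  3  3  3

3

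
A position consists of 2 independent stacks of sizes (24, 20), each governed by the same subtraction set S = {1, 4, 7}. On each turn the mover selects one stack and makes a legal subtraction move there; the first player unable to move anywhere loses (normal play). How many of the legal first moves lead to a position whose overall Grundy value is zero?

All stacks use S = {1, 4, 7}:
G(0) = 0
G(1) = mex{0} = 1
G(2) = mex{1} = 0
G(3) = mex{0} = 1
G(4) = mex{1,0} = 2
G(5) = mex{2,1} = 0
G(6) = mex{0,0} = 1
G(7) = mex{1,1,0} = 2
G(8) = mex{2,2,1} = 0
G(9) = mex{0,0,0} = 1
G(10) = mex{1,1,1} = 0
G(11) = mex{0,2,2} = 1
G(12) = mex{1,0,0} = 2
G(13) = mex{2,1,1} = 0
G(14) = mex{0,0,2} = 1
G(15) = mex{1,1,0} = 2
G(16) = mex{2,2,1} = 0
G(17) = mex{0,0,0} = 1
G(18) = mex{1,1,1} = 0
G(19) = mex{0,2,2} = 1
G(20) = mex{1,0,0} = 2
G(21) = mex{2,1,1} = 0
G(22) = mex{0,0,2} = 1
G(23) = mex{1,1,0} = 2
G(24) = mex{2,2,1} = 0
Stack A: G(24) = 0.
Stack B: G(20) = 2.
Combined Grundy value = 0 ⊕ 2 = 2.
A winning move leaves total XOR = 0, i.e. changes one component's Grundy value g to g ⊕ X where X is the current total.
Stack A: need g' = 0⊕2 = 2. Options: 24−1→G=2, 24−4→G=2, 24−7→G=1. Hits: 2.
Stack B: need g' = 2⊕2 = 0. Options: 20−1→G=1, 20−4→G=0, 20−7→G=0. Hits: 2.

4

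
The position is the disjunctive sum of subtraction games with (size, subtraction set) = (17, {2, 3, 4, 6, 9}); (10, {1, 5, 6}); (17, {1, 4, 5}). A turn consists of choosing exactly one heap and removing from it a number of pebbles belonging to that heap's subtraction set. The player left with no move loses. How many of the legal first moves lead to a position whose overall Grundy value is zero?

Heap A, S = {2, 3, 4, 6, 9}:
n :  0  1  2  3  4  5  6  7  8  9 10 11 12 13 14 15 16 17
G :  0  0  1  1  2  2  3  3  0  4  1  5  2  0  3  1  4  2
G_A(17) = 2.
Heap B, S = {1, 5, 6}:
G(0) = 0
G(1) = mex{0} = 1
G(2) = mex{1} = 0
G(3) = mex{0} = 1
G(4) = mex{1} = 0
G(5) = mex{0,0} = 1
G(6) = mex{1,1,0} = 2
G(7) = mex{2,0,1} = 3
G(8) = mex{3,1,0} = 2
G(9) = mex{2,0,1} = 3
G(10) = mex{3,1,0} = 2
G_B(10) = 2.
Heap C, S = {1, 4, 5}:
G(0) = 0
G(1) = mex{0} = 1
G(2) = mex{1} = 0
G(3) = mex{0} = 1
G(4) = mex{1,0} = 2
G(5) = mex{2,1,0} = 3
G(6) = mex{3,0,1} = 2
G(7) = mex{2,1,0} = 3
G(8) = mex{3,2,1} = 0
G(9) = mex{0,3,2} = 1
G(10) = mex{1,2,3} = 0
G(11) = mex{0,3,2} = 1
G(12) = mex{1,0,3} = 2
G(13) = mex{2,1,0} = 3
G(14) = mex{3,0,1} = 2
G(15) = mex{2,1,0} = 3
G(16) = mex{3,2,1} = 0
G(17) = mex{0,3,2} = 1
G_C(17) = 1.
Combined Grundy value = 2 ⊕ 2 ⊕ 1 = 1.
A winning move leaves total XOR = 0, i.e. changes one component's Grundy value g to g ⊕ X where X is the current total.
Heap A: need g' = 2⊕1 = 3. Options: 17−2→G=1, 17−3→G=3, 17−4→G=0, 17−6→G=5, 17−9→G=0. Hits: 1.
Heap B: need g' = 2⊕1 = 3. Options: 10−1→G=3, 10−5→G=1, 10−6→G=0. Hits: 1.
Heap C: need g' = 1⊕1 = 0. Options: 17−1→G=0, 17−4→G=3, 17−5→G=2. Hits: 1.

3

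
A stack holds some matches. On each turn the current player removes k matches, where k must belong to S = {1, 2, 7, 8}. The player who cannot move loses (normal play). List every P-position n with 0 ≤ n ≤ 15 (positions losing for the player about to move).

0, 3, 6, 9, 12, 15

n :  0  1  2  3  4  5  6  7  8  9 10 11 12 13 14 15
G :  0  1  2  0  1  2  0  1  2  0  1  2  0  1  2  0
P-positions are exactly the n with G(n) = 0.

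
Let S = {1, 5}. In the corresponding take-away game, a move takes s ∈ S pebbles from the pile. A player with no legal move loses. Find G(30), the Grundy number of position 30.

G(0) = 0
G(1) = mex{0} = 1
G(2) = mex{1} = 0
G(3) = mex{0} = 1
G(4) = mex{1} = 0
G(5) = mex{0,0} = 1
G(6) = mex{1,1} = 0
G(7) = mex{0,0} = 1
G(8) = mex{1,1} = 0
G(9) = mex{0,0} = 1
G(10) = mex{1,1} = 0
G(11) = mex{0,0} = 1
G(12) = mex{1,1} = 0
G(13) = mex{0,0} = 1
G(14) = mex{1,1} = 0
G(15) = mex{0,0} = 1
G(16) = mex{1,1} = 0
G(17) = mex{0,0} = 1
G(18) = mex{1,1} = 0
G(19) = mex{0,0} = 1
G(20) = mex{1,1} = 0
G(21) = mex{0,0} = 1
G(22) = mex{1,1} = 0
G(23) = mex{0,0} = 1
G(24) = mex{1,1} = 0
G(25) = mex{0,0} = 1
G(26) = mex{1,1} = 0
G(27) = mex{0,0} = 1
G(28) = mex{1,1} = 0
G(29) = mex{0,0} = 1
G(30) = mex{1,1} = 0

0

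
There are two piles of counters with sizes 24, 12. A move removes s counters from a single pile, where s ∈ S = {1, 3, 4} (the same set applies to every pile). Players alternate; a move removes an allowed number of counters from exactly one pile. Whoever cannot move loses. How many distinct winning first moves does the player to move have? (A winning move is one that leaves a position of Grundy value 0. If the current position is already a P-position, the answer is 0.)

1

All piles use S = {1, 3, 4}:
G(0) = 0
G(1) = mex{0} = 1
G(2) = mex{1} = 0
G(3) = mex{0,0} = 1
G(4) = mex{1,1,0} = 2
G(5) = mex{2,0,1} = 3
G(6) = mex{3,1,0} = 2
G(7) = mex{2,2,1} = 0
G(8) = mex{0,3,2} = 1
G(9) = mex{1,2,3} = 0
G(10) = mex{0,0,2} = 1
G(11) = mex{1,1,0} = 2
G(12) = mex{2,0,1} = 3
G(13) = mex{3,1,0} = 2
G(14) = mex{2,2,1} = 0
G(15) = mex{0,3,2} = 1
G(16) = mex{1,2,3} = 0
G(17) = mex{0,0,2} = 1
G(18) = mex{1,1,0} = 2
G(19) = mex{2,0,1} = 3
G(20) = mex{3,1,0} = 2
G(21) = mex{2,2,1} = 0
G(22) = mex{0,3,2} = 1
G(23) = mex{1,2,3} = 0
G(24) = mex{0,0,2} = 1
Pile A: G(24) = 1.
Pile B: G(12) = 3.
Combined Grundy value = 1 ⊕ 3 = 2.
A winning move leaves total XOR = 0, i.e. changes one component's Grundy value g to g ⊕ X where X is the current total.
Pile A: need g' = 1⊕2 = 3. Options: 24−1→G=0, 24−3→G=0, 24−4→G=2. Hits: 0.
Pile B: need g' = 3⊕2 = 1. Options: 12−1→G=2, 12−3→G=0, 12−4→G=1. Hits: 1.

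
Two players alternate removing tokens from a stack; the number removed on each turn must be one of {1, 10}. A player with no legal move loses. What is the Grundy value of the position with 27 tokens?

1

G(0) = 0
G(1) = mex{0} = 1
G(2) = mex{1} = 0
G(3) = mex{0} = 1
G(4) = mex{1} = 0
G(5) = mex{0} = 1
G(6) = mex{1} = 0
G(7) = mex{0} = 1
G(8) = mex{1} = 0
G(9) = mex{0} = 1
G(10) = mex{1,0} = 2
G(11) = mex{2,1} = 0
G(12) = mex{0,0} = 1
G(13) = mex{1,1} = 0
G(14) = mex{0,0} = 1
G(15) = mex{1,1} = 0
G(16) = mex{0,0} = 1
G(17) = mex{1,1} = 0
G(18) = mex{0,0} = 1
G(19) = mex{1,1} = 0
G(20) = mex{0,2} = 1
G(21) = mex{1,0} = 2
G(22) = mex{2,1} = 0
G(23) = mex{0,0} = 1
G(24) = mex{1,1} = 0
G(25) = mex{0,0} = 1
G(26) = mex{1,1} = 0
G(27) = mex{0,0} = 1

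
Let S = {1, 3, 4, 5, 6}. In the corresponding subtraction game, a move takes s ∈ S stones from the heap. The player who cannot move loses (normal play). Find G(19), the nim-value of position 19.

1

n :  0  1  2  3  4  5  6  7  8  9 10 11 12 13 14 15 16 17 18 19
G :  0  1  0  1  2  3  2  3  4  0  1  0  1  2  3  2  3  4  0  1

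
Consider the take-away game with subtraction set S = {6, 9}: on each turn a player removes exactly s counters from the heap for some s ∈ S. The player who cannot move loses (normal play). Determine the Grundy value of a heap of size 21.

G(0) = 0
G(1) = mex{} = 0
G(2) = mex{} = 0
G(3) = mex{} = 0
G(4) = mex{} = 0
G(5) = mex{} = 0
G(6) = mex{0} = 1
G(7) = mex{0} = 1
G(8) = mex{0} = 1
G(9) = mex{0,0} = 1
G(10) = mex{0,0} = 1
G(11) = mex{0,0} = 1
G(12) = mex{1,0} = 2
G(13) = mex{1,0} = 2
G(14) = mex{1,0} = 2
G(15) = mex{1,1} = 0
G(16) = mex{1,1} = 0
G(17) = mex{1,1} = 0
G(18) = mex{2,1} = 0
G(19) = mex{2,1} = 0
G(20) = mex{2,1} = 0
G(21) = mex{0,2} = 1

1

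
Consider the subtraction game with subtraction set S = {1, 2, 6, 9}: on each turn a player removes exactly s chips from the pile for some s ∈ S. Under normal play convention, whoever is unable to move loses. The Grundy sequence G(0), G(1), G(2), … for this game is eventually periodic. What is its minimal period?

7

n :  0  1  2  3  4  5  6  7  8  9 10 11 12 13 14 15 16 17
G :  0  1  2  0  1  2  3  0  1  2  0  1  2  3  0  1  2  0
G(n+7) = G(n) holds for n = 0,…,8 (a full window of length max(S) = 9), so the sequence is purely periodic with period 7.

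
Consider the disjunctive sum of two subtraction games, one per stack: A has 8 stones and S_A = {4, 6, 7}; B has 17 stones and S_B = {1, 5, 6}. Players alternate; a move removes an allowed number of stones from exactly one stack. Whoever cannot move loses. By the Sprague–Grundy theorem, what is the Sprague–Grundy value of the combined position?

Stack A, S = {4, 6, 7}:
n : 0 1 2 3 4 5 6 7 8
G : 0 0 0 0 1 1 1 1 2
G_A(8) = 2.
Stack B, S = {1, 5, 6}:
n :  0  1  2  3  4  5  6  7  8  9 10 11 12 13 14 15 16 17
G :  0  1  0  1  0  1  2  3  2  3  2  0  1  0  1  0  1  2
G_B(17) = 2.
Combined Grundy value = 2 ⊕ 2 = 0.

0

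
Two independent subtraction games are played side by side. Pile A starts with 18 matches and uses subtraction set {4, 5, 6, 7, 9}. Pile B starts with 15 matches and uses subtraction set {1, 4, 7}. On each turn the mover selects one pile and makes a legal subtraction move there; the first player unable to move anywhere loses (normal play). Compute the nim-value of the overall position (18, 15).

3

Pile A, S = {4, 5, 6, 7, 9}:
n :  0  1  2  3  4  5  6  7  8  9 10 11 12 13 14 15 16 17 18
G :  0  0  0  0  1  1  1  1  2  2  2  2  3  0  0  0  0  1  1
G_A(18) = 1.
Pile B, S = {1, 4, 7}:
n :  0  1  2  3  4  5  6  7  8  9 10 11 12 13 14 15
G :  0  1  0  1  2  0  1  2  0  1  0  1  2  0  1  2
G_B(15) = 2.
Combined Grundy value = 1 ⊕ 2 = 3.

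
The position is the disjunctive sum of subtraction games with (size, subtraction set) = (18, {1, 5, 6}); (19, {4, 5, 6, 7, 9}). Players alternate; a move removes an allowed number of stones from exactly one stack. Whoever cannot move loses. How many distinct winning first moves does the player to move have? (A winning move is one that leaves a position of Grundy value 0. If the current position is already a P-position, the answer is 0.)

2

Stack A, S = {1, 5, 6}:
n :  0  1  2  3  4  5  6  7  8  9 10 11 12 13 14 15 16 17 18
G :  0  1  0  1  0  1  2  3  2  3  2  0  1  0  1  0  1  2  3
G_A(18) = 3.
Stack B, S = {4, 5, 6, 7, 9}:
n :  0  1  2  3  4  5  6  7  8  9 10 11 12 13 14 15 16 17 18 19
G :  0  0  0  0  1  1  1  1  2  2  2  2  3  0  0  0  0  1  1  1
G_B(19) = 1.
Combined Grundy value = 3 ⊕ 1 = 2.
A winning move leaves total XOR = 0, i.e. changes one component's Grundy value g to g ⊕ X where X is the current total.
Stack A: need g' = 3⊕2 = 1. Options: 18−1→G=2, 18−5→G=0, 18−6→G=1. Hits: 1.
Stack B: need g' = 1⊕2 = 3. Options: 19−4→G=0, 19−5→G=0, 19−6→G=0, 19−7→G=3, 19−9→G=2. Hits: 1.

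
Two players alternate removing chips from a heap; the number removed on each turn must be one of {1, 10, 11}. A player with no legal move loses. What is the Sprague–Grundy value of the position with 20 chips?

0

G(0) = 0
G(1) = mex{0} = 1
G(2) = mex{1} = 0
G(3) = mex{0} = 1
G(4) = mex{1} = 0
G(5) = mex{0} = 1
G(6) = mex{1} = 0
G(7) = mex{0} = 1
G(8) = mex{1} = 0
G(9) = mex{0} = 1
G(10) = mex{1,0} = 2
G(11) = mex{2,1,0} = 3
G(12) = mex{3,0,1} = 2
G(13) = mex{2,1,0} = 3
G(14) = mex{3,0,1} = 2
G(15) = mex{2,1,0} = 3
G(16) = mex{3,0,1} = 2
G(17) = mex{2,1,0} = 3
G(18) = mex{3,0,1} = 2
G(19) = mex{2,1,0} = 3
G(20) = mex{3,2,1} = 0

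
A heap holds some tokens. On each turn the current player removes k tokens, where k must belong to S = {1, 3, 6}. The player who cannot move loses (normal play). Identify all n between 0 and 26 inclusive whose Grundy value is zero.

0, 2, 4, 9, 11, 13, 18, 20, 22

G(0) = 0
G(1) = mex{0} = 1
G(2) = mex{1} = 0
G(3) = mex{0,0} = 1
G(4) = mex{1,1} = 0
G(5) = mex{0,0} = 1
G(6) = mex{1,1,0} = 2
G(7) = mex{2,0,1} = 3
G(8) = mex{3,1,0} = 2
G(9) = mex{2,2,1} = 0
G(10) = mex{0,3,0} = 1
G(11) = mex{1,2,1} = 0
G(12) = mex{0,0,2} = 1
G(13) = mex{1,1,3} = 0
G(14) = mex{0,0,2} = 1
G(15) = mex{1,1,0} = 2
G(16) = mex{2,0,1} = 3
G(17) = mex{3,1,0} = 2
G(18) = mex{2,2,1} = 0
G(19) = mex{0,3,0} = 1
G(20) = mex{1,2,1} = 0
G(21) = mex{0,0,2} = 1
G(22) = mex{1,1,3} = 0
G(23) = mex{0,0,2} = 1
G(24) = mex{1,1,0} = 2
G(25) = mex{2,0,1} = 3
G(26) = mex{3,1,0} = 2
P-positions are exactly the n with G(n) = 0.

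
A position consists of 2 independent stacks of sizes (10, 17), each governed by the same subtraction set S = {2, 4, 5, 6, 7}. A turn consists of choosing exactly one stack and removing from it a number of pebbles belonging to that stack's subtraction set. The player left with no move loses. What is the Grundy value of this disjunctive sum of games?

All stacks use S = {2, 4, 5, 6, 7}:
n :  0  1  2  3  4  5  6  7  8  9 10 11 12 13 14 15 16 17
G :  0  0  1  1  2  2  3  3  4  0  0  1  1  2  2  3  3  4
Stack A: G(10) = 0.
Stack B: G(17) = 4.
Combined Grundy value = 0 ⊕ 4 = 4.

4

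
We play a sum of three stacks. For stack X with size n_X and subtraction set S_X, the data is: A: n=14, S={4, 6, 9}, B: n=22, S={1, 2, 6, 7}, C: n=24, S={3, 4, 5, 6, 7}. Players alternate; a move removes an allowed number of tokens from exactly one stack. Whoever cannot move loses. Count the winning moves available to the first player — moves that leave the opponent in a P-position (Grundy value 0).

Stack A, S = {4, 6, 9}:
n :  0  1  2  3  4  5  6  7  8  9 10 11 12 13 14
G :  0  0  0  0  1  1  1  1  2  2  2  2  3  0  0
G_A(14) = 0.
Stack B, S = {1, 2, 6, 7}:
G(0) = 0
G(1) = mex{0} = 1
G(2) = mex{1,0} = 2
G(3) = mex{2,1} = 0
G(4) = mex{0,2} = 1
G(5) = mex{1,0} = 2
G(6) = mex{2,1,0} = 3
G(7) = mex{3,2,1,0} = 4
G(8) = mex{4,3,2,1} = 0
G(9) = mex{0,4,0,2} = 1
G(10) = mex{1,0,1,0} = 2
G(11) = mex{2,1,2,1} = 0
G(12) = mex{0,2,3,2} = 1
G(13) = mex{1,0,4,3} = 2
G(14) = mex{2,1,0,4} = 3
G(15) = mex{3,2,1,0} = 4
G(16) = mex{4,3,2,1} = 0
G(17) = mex{0,4,0,2} = 1
G(18) = mex{1,0,1,0} = 2
G(19) = mex{2,1,2,1} = 0
G(20) = mex{0,2,3,2} = 1
G(21) = mex{1,0,4,3} = 2
G(22) = mex{2,1,0,4} = 3
G_B(22) = 3.
Stack C, S = {3, 4, 5, 6, 7}:
G(0) = 0
G(1) = mex{} = 0
G(2) = mex{} = 0
G(3) = mex{0} = 1
G(4) = mex{0,0} = 1
G(5) = mex{0,0,0} = 1
G(6) = mex{1,0,0,0} = 2
G(7) = mex{1,1,0,0,0} = 2
G(8) = mex{1,1,1,0,0} = 2
G(9) = mex{2,1,1,1,0} = 3
G(10) = mex{2,2,1,1,1} = 0
G(11) = mex{2,2,2,1,1} = 0
G(12) = mex{3,2,2,2,1} = 0
G(13) = mex{0,3,2,2,2} = 1
G(14) = mex{0,0,3,2,2} = 1
G(15) = mex{0,0,0,3,2} = 1
G(16) = mex{1,0,0,0,3} = 2
G(17) = mex{1,1,0,0,0} = 2
G(18) = mex{1,1,1,0,0} = 2
G(19) = mex{2,1,1,1,0} = 3
G(20) = mex{2,2,1,1,1} = 0
G(21) = mex{2,2,2,1,1} = 0
G(22) = mex{3,2,2,2,1} = 0
G(23) = mex{0,3,2,2,2} = 1
G(24) = mex{0,0,3,2,2} = 1
G_C(24) = 1.
Combined Grundy value = 0 ⊕ 3 ⊕ 1 = 2.
A winning move leaves total XOR = 0, i.e. changes one component's Grundy value g to g ⊕ X where X is the current total.
Stack A: need g' = 0⊕2 = 2. Options: 14−4→G=2, 14−6→G=2, 14−9→G=1. Hits: 2.
Stack B: need g' = 3⊕2 = 1. Options: 22−1→G=2, 22−2→G=1, 22−6→G=0, 22−7→G=4. Hits: 1.
Stack C: need g' = 1⊕2 = 3. Options: 24−3→G=0, 24−4→G=0, 24−5→G=3, 24−6→G=2, 24−7→G=2. Hits: 1.

4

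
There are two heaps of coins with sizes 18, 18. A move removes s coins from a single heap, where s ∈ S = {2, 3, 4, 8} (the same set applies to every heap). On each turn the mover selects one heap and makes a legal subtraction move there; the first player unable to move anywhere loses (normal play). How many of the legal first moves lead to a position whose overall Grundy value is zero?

0

All heaps use S = {2, 3, 4, 8}:
n :  0  1  2  3  4  5  6  7  8  9 10 11 12 13 14 15 16 17 18
G :  0  0  1  1  2  2  0  0  1  1  2  2  0  0  1  1  2  2  0
Heap A: G(18) = 0.
Heap B: G(18) = 0.
Combined Grundy value = 0 ⊕ 0 = 0.
A winning move leaves total XOR = 0, i.e. changes one component's Grundy value g to g ⊕ X where X is the current total.
Heap A: target g' = 0⊕0 = 0, but every legal move changes the Grundy value (mex property), so 0 moves.
Heap B: target g' = 0⊕0 = 0, but every legal move changes the Grundy value (mex property), so 0 moves.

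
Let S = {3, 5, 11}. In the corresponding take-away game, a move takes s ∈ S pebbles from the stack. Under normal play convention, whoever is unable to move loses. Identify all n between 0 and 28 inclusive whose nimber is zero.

0, 1, 2, 8, 9, 10, 16, 17, 18, 24, 25, 26

n :  0  1  2  3  4  5  6  7  8  9 10 11 12 13 14 15 16 17 18 19 20 21 22 23 24 25 26 27 28
G :  0  0  0  1  1  1  2  2  0  0  0  1  1  1  2  2  0  0  0  1  1  1  2  2  0  0  0  1  1
P-positions are exactly the n with G(n) = 0.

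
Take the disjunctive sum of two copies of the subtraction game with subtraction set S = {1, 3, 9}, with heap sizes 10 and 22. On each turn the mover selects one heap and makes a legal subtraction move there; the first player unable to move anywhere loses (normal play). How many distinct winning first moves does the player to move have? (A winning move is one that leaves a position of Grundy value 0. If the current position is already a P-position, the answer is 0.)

All heaps use S = {1, 3, 9}:
n :  0  1  2  3  4  5  6  7  8  9 10 11 12 13 14 15 16 17 18 19 20 21 22
G :  0  1  0  1  0  1  0  1  0  1  0  1  0  1  0  1  0  1  0  1  0  1  0
Heap A: G(10) = 0.
Heap B: G(22) = 0.
Combined Grundy value = 0 ⊕ 0 = 0.
A winning move leaves total XOR = 0, i.e. changes one component's Grundy value g to g ⊕ X where X is the current total.
Heap A: target g' = 0⊕0 = 0, but every legal move changes the Grundy value (mex property), so 0 moves.
Heap B: target g' = 0⊕0 = 0, but every legal move changes the Grundy value (mex property), so 0 moves.

0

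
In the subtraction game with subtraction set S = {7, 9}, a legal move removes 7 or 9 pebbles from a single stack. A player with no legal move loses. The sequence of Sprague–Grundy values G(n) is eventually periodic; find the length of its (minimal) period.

n :  0  1  2  3  4  5  6  7  8  9 10 11 12 13 14 15 16 17 18 19 20 21 22 23 24 25 26 27 28 29 30 31 32 33
G :  0  0  0  0  0  0  0  1  1  1  1  1  1  1  2  2  0  0  0  0  0  0  0  1  1  1  1  1  1  1  2  2  0  0
G(n+16) = G(n) holds for n = 0,…,8 (a full window of length max(S) = 9), so the sequence is purely periodic with period 16.

16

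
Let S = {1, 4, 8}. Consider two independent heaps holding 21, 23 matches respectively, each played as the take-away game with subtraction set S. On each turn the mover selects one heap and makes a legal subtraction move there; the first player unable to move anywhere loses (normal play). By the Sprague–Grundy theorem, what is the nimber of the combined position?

0

All heaps use S = {1, 4, 8}:
G(0) = 0
G(1) = mex{0} = 1
G(2) = mex{1} = 0
G(3) = mex{0} = 1
G(4) = mex{1,0} = 2
G(5) = mex{2,1} = 0
G(6) = mex{0,0} = 1
G(7) = mex{1,1} = 0
G(8) = mex{0,2,0} = 1
G(9) = mex{1,0,1} = 2
G(10) = mex{2,1,0} = 3
G(11) = mex{3,0,1} = 2
G(12) = mex{2,1,2} = 0
G(13) = mex{0,2,0} = 1
G(14) = mex{1,3,1} = 0
G(15) = mex{0,2,0} = 1
G(16) = mex{1,0,1} = 2
G(17) = mex{2,1,2} = 0
G(18) = mex{0,0,3} = 1
G(19) = mex{1,1,2} = 0
G(20) = mex{0,2,0} = 1
G(21) = mex{1,0,1} = 2
G(22) = mex{2,1,0} = 3
G(23) = mex{3,0,1} = 2
Heap A: G(21) = 2.
Heap B: G(23) = 2.
Combined Grundy value = 2 ⊕ 2 = 0.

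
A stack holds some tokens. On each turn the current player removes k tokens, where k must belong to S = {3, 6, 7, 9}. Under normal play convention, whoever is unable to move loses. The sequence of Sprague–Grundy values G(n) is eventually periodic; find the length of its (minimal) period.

G(0) = 0
G(1) = mex{} = 0
G(2) = mex{} = 0
G(3) = mex{0} = 1
G(4) = mex{0} = 1
G(5) = mex{0} = 1
G(6) = mex{1,0} = 2
G(7) = mex{1,0,0} = 2
G(8) = mex{1,0,0} = 2
G(9) = mex{2,1,0,0} = 3
G(10) = mex{2,1,1,0} = 3
G(11) = mex{2,1,1,0} = 3
G(12) = mex{3,2,1,1} = 0
G(13) = mex{3,2,2,1} = 0
G(14) = mex{3,2,2,1} = 0
G(15) = mex{0,3,2,2} = 1
G(16) = mex{0,3,3,2} = 1
G(17) = mex{0,3,3,2} = 1
G(18) = mex{1,0,3,3} = 2
G(19) = mex{1,0,0,3} = 2
G(20) = mex{1,0,0,3} = 2
G(21) = mex{2,1,0,0} = 3
G(22) = mex{2,1,1,0} = 3
G(23) = mex{2,1,1,0} = 3
G(24) = mex{3,2,1,1} = 0
G(25) = mex{3,2,2,1} = 0
G(n+12) = G(n) holds for n = 0,…,8 (a full window of length max(S) = 9), so the sequence is purely periodic with period 12.

12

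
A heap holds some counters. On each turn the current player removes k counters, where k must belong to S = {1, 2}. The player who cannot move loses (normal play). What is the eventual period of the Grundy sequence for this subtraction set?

3

G(0) = 0
G(1) = mex{0} = 1
G(2) = mex{1,0} = 2
G(3) = mex{2,1} = 0
G(4) = mex{0,2} = 1
G(5) = mex{1,0} = 2
G(6) = mex{2,1} = 0
G(7) = mex{0,2} = 1
G(8) = mex{1,0} = 2
G(9) = mex{2,1} = 0
G(10) = mex{0,2} = 1
G(11) = mex{1,0} = 2
G(12) = mex{2,1} = 0
G(13) = mex{0,2} = 1
G(14) = mex{1,0} = 2
G(n+3) = G(n) holds for n = 0,…,1 (a full window of length max(S) = 2), so the sequence is purely periodic with period 3.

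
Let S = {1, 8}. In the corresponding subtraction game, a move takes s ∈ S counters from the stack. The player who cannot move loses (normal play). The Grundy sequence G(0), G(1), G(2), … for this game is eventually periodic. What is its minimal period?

9

n :  0  1  2  3  4  5  6  7  8  9 10 11 12 13 14 15 16 17 18 19
G :  0  1  0  1  0  1  0  1  2  0  1  0  1  0  1  0  1  2  0  1
G(n+9) = G(n) holds for n = 0,…,7 (a full window of length max(S) = 8), so the sequence is purely periodic with period 9.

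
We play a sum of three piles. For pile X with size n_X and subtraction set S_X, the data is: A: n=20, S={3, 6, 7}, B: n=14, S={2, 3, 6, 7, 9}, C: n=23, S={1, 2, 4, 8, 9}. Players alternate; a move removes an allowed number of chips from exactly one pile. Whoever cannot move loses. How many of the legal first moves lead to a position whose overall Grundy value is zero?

3

Pile A, S = {3, 6, 7}:
n :  0  1  2  3  4  5  6  7  8  9 10 11 12 13 14 15 16 17 18 19 20
G :  0  0  0  1  1  1  2  2  2  3  0  0  0  1  1  1  2  2  2  3  0
G_A(20) = 0.
Pile B, S = {2, 3, 6, 7, 9}:
G(0) = 0
G(1) = mex{} = 0
G(2) = mex{0} = 1
G(3) = mex{0,0} = 1
G(4) = mex{1,0} = 2
G(5) = mex{1,1} = 0
G(6) = mex{2,1,0} = 3
G(7) = mex{0,2,0,0} = 1
G(8) = mex{3,0,1,0} = 2
G(9) = mex{1,3,1,1,0} = 2
G(10) = mex{2,1,2,1,0} = 3
G(11) = mex{2,2,0,2,1} = 3
G(12) = mex{3,2,3,0,1} = 4
G(13) = mex{3,3,1,3,2} = 0
G(14) = mex{4,3,2,1,0} = 5
G_B(14) = 5.
Pile C, S = {1, 2, 4, 8, 9}:
n :  0  1  2  3  4  5  6  7  8  9 10 11 12 13 14 15 16 17 18 19 20 21 22 23
G :  0  1  2  0  1  2  0  1  2  3  4  5  3  0  1  2  0  1  2  0  1  2  3  4
G_C(23) = 4.
Combined Grundy value = 0 ⊕ 5 ⊕ 4 = 1.
A winning move leaves total XOR = 0, i.e. changes one component's Grundy value g to g ⊕ X where X is the current total.
Pile A: need g' = 0⊕1 = 1. Options: 20−3→G=2, 20−6→G=1, 20−7→G=1. Hits: 2.
Pile B: need g' = 5⊕1 = 4. Options: 14−2→G=4, 14−3→G=3, 14−6→G=2, 14−7→G=1, 14−9→G=0. Hits: 1.
Pile C: need g' = 4⊕1 = 5. Options: 23−1→G=3, 23−2→G=2, 23−4→G=0, 23−8→G=2, 23−9→G=1. Hits: 0.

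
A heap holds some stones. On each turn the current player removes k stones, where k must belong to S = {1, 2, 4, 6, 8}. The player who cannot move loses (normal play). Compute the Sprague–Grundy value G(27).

4

n :  0  1  2  3  4  5  6  7  8  9 10 11 12 13 14 15 16 17 18 19 20 21 22 23 24 25 26 27
G :  0  1  2  0  1  2  3  4  5  3  0  1  2  0  1  2  3  4  5  3  0  1  2  0  1  2  3  4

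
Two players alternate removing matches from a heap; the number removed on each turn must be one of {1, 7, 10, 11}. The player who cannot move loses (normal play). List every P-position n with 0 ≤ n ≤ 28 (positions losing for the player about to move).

n :  0  1  2  3  4  5  6  7  8  9 10 11 12 13 14 15 16 17 18 19 20 21 22 23 24 25 26 27 28
G :  0  1  0  1  0  1  0  1  0  1  2  3  2  3  2  3  2  3  2  3  0  1  0  1  0  1  0  1  0
P-positions are exactly the n with G(n) = 0.

0, 2, 4, 6, 8, 20, 22, 24, 26, 28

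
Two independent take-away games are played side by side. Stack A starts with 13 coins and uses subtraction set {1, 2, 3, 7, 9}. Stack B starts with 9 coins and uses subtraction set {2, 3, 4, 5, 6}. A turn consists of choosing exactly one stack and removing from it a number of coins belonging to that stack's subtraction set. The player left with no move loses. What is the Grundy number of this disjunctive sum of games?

1

Stack A, S = {1, 2, 3, 7, 9}:
n :  0  1  2  3  4  5  6  7  8  9 10 11 12 13
G :  0  1  2  3  0  1  2  3  0  1  2  3  0  1
G_A(13) = 1.
Stack B, S = {2, 3, 4, 5, 6}:
G(0) = 0
G(1) = mex{} = 0
G(2) = mex{0} = 1
G(3) = mex{0,0} = 1
G(4) = mex{1,0,0} = 2
G(5) = mex{1,1,0,0} = 2
G(6) = mex{2,1,1,0,0} = 3
G(7) = mex{2,2,1,1,0} = 3
G(8) = mex{3,2,2,1,1} = 0
G(9) = mex{3,3,2,2,1} = 0
G_B(9) = 0.
Combined Grundy value = 1 ⊕ 0 = 1.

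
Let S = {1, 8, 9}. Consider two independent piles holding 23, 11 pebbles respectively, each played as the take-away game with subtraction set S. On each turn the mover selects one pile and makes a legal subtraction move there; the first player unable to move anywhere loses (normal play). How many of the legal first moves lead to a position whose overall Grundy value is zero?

All piles use S = {1, 8, 9}:
G(0) = 0
G(1) = mex{0} = 1
G(2) = mex{1} = 0
G(3) = mex{0} = 1
G(4) = mex{1} = 0
G(5) = mex{0} = 1
G(6) = mex{1} = 0
G(7) = mex{0} = 1
G(8) = mex{1,0} = 2
G(9) = mex{2,1,0} = 3
G(10) = mex{3,0,1} = 2
G(11) = mex{2,1,0} = 3
G(12) = mex{3,0,1} = 2
G(13) = mex{2,1,0} = 3
G(14) = mex{3,0,1} = 2
G(15) = mex{2,1,0} = 3
G(16) = mex{3,2,1} = 0
G(17) = mex{0,3,2} = 1
G(18) = mex{1,2,3} = 0
G(19) = mex{0,3,2} = 1
G(20) = mex{1,2,3} = 0
G(21) = mex{0,3,2} = 1
G(22) = mex{1,2,3} = 0
G(23) = mex{0,3,2} = 1
Pile A: G(23) = 1.
Pile B: G(11) = 3.
Combined Grundy value = 1 ⊕ 3 = 2.
A winning move leaves total XOR = 0, i.e. changes one component's Grundy value g to g ⊕ X where X is the current total.
Pile A: need g' = 1⊕2 = 3. Options: 23−1→G=0, 23−8→G=3, 23−9→G=2. Hits: 1.
Pile B: need g' = 3⊕2 = 1. Options: 11−1→G=2, 11−8→G=1, 11−9→G=0. Hits: 1.

2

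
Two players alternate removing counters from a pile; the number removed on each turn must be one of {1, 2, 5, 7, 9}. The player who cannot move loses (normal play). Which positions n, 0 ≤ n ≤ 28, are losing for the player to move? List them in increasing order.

G(0) = 0
G(1) = mex{0} = 1
G(2) = mex{1,0} = 2
G(3) = mex{2,1} = 0
G(4) = mex{0,2} = 1
G(5) = mex{1,0,0} = 2
G(6) = mex{2,1,1} = 0
G(7) = mex{0,2,2,0} = 1
G(8) = mex{1,0,0,1} = 2
G(9) = mex{2,1,1,2,0} = 3
G(10) = mex{3,2,2,0,1} = 4
G(11) = mex{4,3,0,1,2} = 5
G(12) = mex{5,4,1,2,0} = 3
G(13) = mex{3,5,2,0,1} = 4
G(14) = mex{4,3,3,1,2} = 0
G(15) = mex{0,4,4,2,0} = 1
G(16) = mex{1,0,5,3,1} = 2
G(17) = mex{2,1,3,4,2} = 0
G(18) = mex{0,2,4,5,3} = 1
G(19) = mex{1,0,0,3,4} = 2
G(20) = mex{2,1,1,4,5} = 0
G(21) = mex{0,2,2,0,3} = 1
G(22) = mex{1,0,0,1,4} = 2
G(23) = mex{2,1,1,2,0} = 3
G(24) = mex{3,2,2,0,1} = 4
G(25) = mex{4,3,0,1,2} = 5
G(26) = mex{5,4,1,2,0} = 3
G(27) = mex{3,5,2,0,1} = 4
G(28) = mex{4,3,3,1,2} = 0
P-positions are exactly the n with G(n) = 0.

0, 3, 6, 14, 17, 20, 28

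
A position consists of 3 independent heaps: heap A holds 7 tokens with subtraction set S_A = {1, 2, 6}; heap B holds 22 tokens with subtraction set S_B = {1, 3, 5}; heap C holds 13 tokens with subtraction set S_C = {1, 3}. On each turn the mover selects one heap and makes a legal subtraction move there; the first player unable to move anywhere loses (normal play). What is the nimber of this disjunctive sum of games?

Heap A, S = {1, 2, 6}:
n : 0 1 2 3 4 5 6 7
G : 0 1 2 0 1 2 3 0
G_A(7) = 0.
Heap B, S = {1, 3, 5}:
n :  0  1  2  3  4  5  6  7  8  9 10 11 12 13 14 15 16 17 18 19 20 21 22
G :  0  1  0  1  0  1  0  1  0  1  0  1  0  1  0  1  0  1  0  1  0  1  0
G_B(22) = 0.
Heap C, S = {1, 3}:
G(0) = 0
G(1) = mex{0} = 1
G(2) = mex{1} = 0
G(3) = mex{0,0} = 1
G(4) = mex{1,1} = 0
G(5) = mex{0,0} = 1
G(6) = mex{1,1} = 0
G(7) = mex{0,0} = 1
G(8) = mex{1,1} = 0
G(9) = mex{0,0} = 1
G(10) = mex{1,1} = 0
G(11) = mex{0,0} = 1
G(12) = mex{1,1} = 0
G(13) = mex{0,0} = 1
G_C(13) = 1.
Combined Grundy value = 0 ⊕ 0 ⊕ 1 = 1.

1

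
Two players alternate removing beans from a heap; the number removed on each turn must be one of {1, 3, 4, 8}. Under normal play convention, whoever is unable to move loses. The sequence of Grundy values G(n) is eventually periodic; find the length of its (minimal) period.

7

G(0) = 0
G(1) = mex{0} = 1
G(2) = mex{1} = 0
G(3) = mex{0,0} = 1
G(4) = mex{1,1,0} = 2
G(5) = mex{2,0,1} = 3
G(6) = mex{3,1,0} = 2
G(7) = mex{2,2,1} = 0
G(8) = mex{0,3,2,0} = 1
G(9) = mex{1,2,3,1} = 0
G(10) = mex{0,0,2,0} = 1
G(11) = mex{1,1,0,1} = 2
G(12) = mex{2,0,1,2} = 3
G(13) = mex{3,1,0,3} = 2
G(14) = mex{2,2,1,2} = 0
G(15) = mex{0,3,2,0} = 1
G(16) = mex{1,2,3,1} = 0
G(n+7) = G(n) holds for n = 0,…,7 (a full window of length max(S) = 8), so the sequence is purely periodic with period 7.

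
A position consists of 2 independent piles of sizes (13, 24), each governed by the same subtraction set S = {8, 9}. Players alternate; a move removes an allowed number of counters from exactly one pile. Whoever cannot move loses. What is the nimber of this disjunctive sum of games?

All piles use S = {8, 9}:
n :  0  1  2  3  4  5  6  7  8  9 10 11 12 13 14 15 16 17 18 19 20 21 22 23 24
G :  0  0  0  0  0  0  0  0  1  1  1  1  1  1  1  1  2  0  0  0  0  0  0  0  0
Pile A: G(13) = 1.
Pile B: G(24) = 0.
Combined Grundy value = 1 ⊕ 0 = 1.

1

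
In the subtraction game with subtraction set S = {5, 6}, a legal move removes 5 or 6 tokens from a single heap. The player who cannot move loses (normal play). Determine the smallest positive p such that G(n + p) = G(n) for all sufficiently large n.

11

n :  0  1  2  3  4  5  6  7  8  9 10 11 12 13 14 15 16 17 18 19 20 21 22 23
G :  0  0  0  0  0  1  1  1  1  1  2  0  0  0  0  0  1  1  1  1  1  2  0  0
G(n+11) = G(n) holds for n = 0,…,5 (a full window of length max(S) = 6), so the sequence is purely periodic with period 11.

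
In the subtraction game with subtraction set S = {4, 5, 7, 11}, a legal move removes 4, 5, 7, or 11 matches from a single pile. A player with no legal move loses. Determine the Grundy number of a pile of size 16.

n :  0  1  2  3  4  5  6  7  8  9 10 11 12 13 14 15 16
G :  0  0  0  0  1  1  1  1  2  2  2  2  3  3  3  0  0

0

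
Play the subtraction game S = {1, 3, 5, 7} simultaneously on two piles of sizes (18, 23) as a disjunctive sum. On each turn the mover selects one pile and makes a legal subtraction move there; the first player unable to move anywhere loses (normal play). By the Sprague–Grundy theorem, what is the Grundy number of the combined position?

1

All piles use S = {1, 3, 5, 7}:
G(0) = 0
G(1) = mex{0} = 1
G(2) = mex{1} = 0
G(3) = mex{0,0} = 1
G(4) = mex{1,1} = 0
G(5) = mex{0,0,0} = 1
G(6) = mex{1,1,1} = 0
G(7) = mex{0,0,0,0} = 1
G(8) = mex{1,1,1,1} = 0
G(9) = mex{0,0,0,0} = 1
G(10) = mex{1,1,1,1} = 0
G(11) = mex{0,0,0,0} = 1
G(12) = mex{1,1,1,1} = 0
G(13) = mex{0,0,0,0} = 1
G(14) = mex{1,1,1,1} = 0
G(15) = mex{0,0,0,0} = 1
G(16) = mex{1,1,1,1} = 0
G(17) = mex{0,0,0,0} = 1
G(18) = mex{1,1,1,1} = 0
G(19) = mex{0,0,0,0} = 1
G(20) = mex{1,1,1,1} = 0
G(21) = mex{0,0,0,0} = 1
G(22) = mex{1,1,1,1} = 0
G(23) = mex{0,0,0,0} = 1
Pile A: G(18) = 0.
Pile B: G(23) = 1.
Combined Grundy value = 0 ⊕ 1 = 1.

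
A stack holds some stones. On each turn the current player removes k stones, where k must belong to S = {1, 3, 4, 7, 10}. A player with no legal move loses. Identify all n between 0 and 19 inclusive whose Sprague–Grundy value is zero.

n :  0  1  2  3  4  5  6  7  8  9 10 11 12 13 14 15 16 17 18 19
G :  0  1  0  1  2  3  2  3  0  1  4  5  2  0  1  4  3  2  3  0
P-positions are exactly the n with G(n) = 0.

0, 2, 8, 13, 19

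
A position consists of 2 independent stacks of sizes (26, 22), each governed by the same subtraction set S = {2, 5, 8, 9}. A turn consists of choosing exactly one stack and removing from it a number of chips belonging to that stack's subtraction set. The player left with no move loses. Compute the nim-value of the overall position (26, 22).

All stacks use S = {2, 5, 8, 9}:
G(0) = 0
G(1) = mex{} = 0
G(2) = mex{0} = 1
G(3) = mex{0} = 1
G(4) = mex{1} = 0
G(5) = mex{1,0} = 2
G(6) = mex{0,0} = 1
G(7) = mex{2,1} = 0
G(8) = mex{1,1,0} = 2
G(9) = mex{0,0,0,0} = 1
G(10) = mex{2,2,1,0} = 3
G(11) = mex{1,1,1,1} = 0
G(12) = mex{3,0,0,1} = 2
G(13) = mex{0,2,2,0} = 1
G(14) = mex{2,1,1,2} = 0
G(15) = mex{1,3,0,1} = 2
G(16) = mex{0,0,2,0} = 1
G(17) = mex{2,2,1,2} = 0
G(18) = mex{1,1,3,1} = 0
G(19) = mex{0,0,0,3} = 1
G(20) = mex{0,2,2,0} = 1
G(21) = mex{1,1,1,2} = 0
G(22) = mex{1,0,0,1} = 2
G(23) = mex{0,0,2,0} = 1
G(24) = mex{2,1,1,2} = 0
G(25) = mex{1,1,0,1} = 2
G(26) = mex{0,0,0,0} = 1
Stack A: G(26) = 1.
Stack B: G(22) = 2.
Combined Grundy value = 1 ⊕ 2 = 3.

3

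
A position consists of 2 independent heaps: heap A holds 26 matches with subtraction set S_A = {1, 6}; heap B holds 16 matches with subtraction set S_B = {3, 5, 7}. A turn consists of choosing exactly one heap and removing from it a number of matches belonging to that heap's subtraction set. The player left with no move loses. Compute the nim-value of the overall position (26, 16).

3

Heap A, S = {1, 6}:
G(0) = 0
G(1) = mex{0} = 1
G(2) = mex{1} = 0
G(3) = mex{0} = 1
G(4) = mex{1} = 0
G(5) = mex{0} = 1
G(6) = mex{1,0} = 2
G(7) = mex{2,1} = 0
G(8) = mex{0,0} = 1
G(9) = mex{1,1} = 0
G(10) = mex{0,0} = 1
G(11) = mex{1,1} = 0
G(12) = mex{0,2} = 1
G(13) = mex{1,0} = 2
G(14) = mex{2,1} = 0
G(15) = mex{0,0} = 1
G(16) = mex{1,1} = 0
G(17) = mex{0,0} = 1
G(18) = mex{1,1} = 0
G(19) = mex{0,2} = 1
G(20) = mex{1,0} = 2
G(21) = mex{2,1} = 0
G(22) = mex{0,0} = 1
G(23) = mex{1,1} = 0
G(24) = mex{0,0} = 1
G(25) = mex{1,1} = 0
G(26) = mex{0,2} = 1
G_A(26) = 1.
Heap B, S = {3, 5, 7}:
G(0) = 0
G(1) = mex{} = 0
G(2) = mex{} = 0
G(3) = mex{0} = 1
G(4) = mex{0} = 1
G(5) = mex{0,0} = 1
G(6) = mex{1,0} = 2
G(7) = mex{1,0,0} = 2
G(8) = mex{1,1,0} = 2
G(9) = mex{2,1,0} = 3
G(10) = mex{2,1,1} = 0
G(11) = mex{2,2,1} = 0
G(12) = mex{3,2,1} = 0
G(13) = mex{0,2,2} = 1
G(14) = mex{0,3,2} = 1
G(15) = mex{0,0,2} = 1
G(16) = mex{1,0,3} = 2
G_B(16) = 2.
Combined Grundy value = 1 ⊕ 2 = 3.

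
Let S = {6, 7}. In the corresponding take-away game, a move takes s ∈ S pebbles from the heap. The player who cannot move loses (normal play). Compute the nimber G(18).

n :  0  1  2  3  4  5  6  7  8  9 10 11 12 13 14 15 16 17 18
G :  0  0  0  0  0  0  1  1  1  1  1  1  2  0  0  0  0  0  0

0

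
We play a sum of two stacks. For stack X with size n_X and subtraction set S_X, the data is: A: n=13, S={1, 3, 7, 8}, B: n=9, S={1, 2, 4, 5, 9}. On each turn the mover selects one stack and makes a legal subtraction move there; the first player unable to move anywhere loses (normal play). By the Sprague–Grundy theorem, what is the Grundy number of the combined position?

0

Stack A, S = {1, 3, 7, 8}:
G(0) = 0
G(1) = mex{0} = 1
G(2) = mex{1} = 0
G(3) = mex{0,0} = 1
G(4) = mex{1,1} = 0
G(5) = mex{0,0} = 1
G(6) = mex{1,1} = 0
G(7) = mex{0,0,0} = 1
G(8) = mex{1,1,1,0} = 2
G(9) = mex{2,0,0,1} = 3
G(10) = mex{3,1,1,0} = 2
G(11) = mex{2,2,0,1} = 3
G(12) = mex{3,3,1,0} = 2
G(13) = mex{2,2,0,1} = 3
G_A(13) = 3.
Stack B, S = {1, 2, 4, 5, 9}:
n : 0 1 2 3 4 5 6 7 8 9
G : 0 1 2 0 1 2 0 1 2 3
G_B(9) = 3.
Combined Grundy value = 3 ⊕ 3 = 0.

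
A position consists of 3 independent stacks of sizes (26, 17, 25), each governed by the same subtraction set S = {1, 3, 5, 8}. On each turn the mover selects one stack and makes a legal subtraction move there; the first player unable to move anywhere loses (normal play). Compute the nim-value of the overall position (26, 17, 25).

2

All stacks use S = {1, 3, 5, 8}:
G(0) = 0
G(1) = mex{0} = 1
G(2) = mex{1} = 0
G(3) = mex{0,0} = 1
G(4) = mex{1,1} = 0
G(5) = mex{0,0,0} = 1
G(6) = mex{1,1,1} = 0
G(7) = mex{0,0,0} = 1
G(8) = mex{1,1,1,0} = 2
G(9) = mex{2,0,0,1} = 3
G(10) = mex{3,1,1,0} = 2
G(11) = mex{2,2,0,1} = 3
G(12) = mex{3,3,1,0} = 2
G(13) = mex{2,2,2,1} = 0
G(14) = mex{0,3,3,0} = 1
G(15) = mex{1,2,2,1} = 0
G(16) = mex{0,0,3,2} = 1
G(17) = mex{1,1,2,3} = 0
G(18) = mex{0,0,0,2} = 1
G(19) = mex{1,1,1,3} = 0
G(20) = mex{0,0,0,2} = 1
G(21) = mex{1,1,1,0} = 2
G(22) = mex{2,0,0,1} = 3
G(23) = mex{3,1,1,0} = 2
G(24) = mex{2,2,0,1} = 3
G(25) = mex{3,3,1,0} = 2
G(26) = mex{2,2,2,1} = 0
Stack A: G(26) = 0.
Stack B: G(17) = 0.
Stack C: G(25) = 2.
Combined Grundy value = 0 ⊕ 0 ⊕ 2 = 2.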